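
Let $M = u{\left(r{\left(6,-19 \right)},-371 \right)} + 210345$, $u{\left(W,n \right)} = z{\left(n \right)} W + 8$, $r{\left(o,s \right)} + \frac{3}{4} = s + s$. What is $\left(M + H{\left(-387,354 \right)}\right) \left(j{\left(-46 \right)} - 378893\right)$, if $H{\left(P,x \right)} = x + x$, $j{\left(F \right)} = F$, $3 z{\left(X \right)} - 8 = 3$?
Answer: $- \frac{319701613451}{4} \approx -7.9925 \cdot 10^{10}$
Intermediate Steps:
$z{\left(X \right)} = \frac{11}{3}$ ($z{\left(X \right)} = \frac{8}{3} + \frac{1}{3} \cdot 3 = \frac{8}{3} + 1 = \frac{11}{3}$)
$r{\left(o,s \right)} = - \frac{3}{4} + 2 s$ ($r{\left(o,s \right)} = - \frac{3}{4} + \left(s + s\right) = - \frac{3}{4} + 2 s$)
$u{\left(W,n \right)} = 8 + \frac{11 W}{3}$ ($u{\left(W,n \right)} = \frac{11 W}{3} + 8 = 8 + \frac{11 W}{3}$)
$H{\left(P,x \right)} = 2 x$
$M = \frac{2522531}{12}$ ($M = \left(8 + \frac{11 \left(- \frac{3}{4} + 2 \left(-19\right)\right)}{3}\right) + 210345 = \left(8 + \frac{11 \left(- \frac{3}{4} - 38\right)}{3}\right) + 210345 = \left(8 + \frac{11}{3} \left(- \frac{155}{4}\right)\right) + 210345 = \left(8 - \frac{1705}{12}\right) + 210345 = - \frac{1609}{12} + 210345 = \frac{2522531}{12} \approx 2.1021 \cdot 10^{5}$)
$\left(M + H{\left(-387,354 \right)}\right) \left(j{\left(-46 \right)} - 378893\right) = \left(\frac{2522531}{12} + 2 \cdot 354\right) \left(-46 - 378893\right) = \left(\frac{2522531}{12} + 708\right) \left(-378939\right) = \frac{2531027}{12} \left(-378939\right) = - \frac{319701613451}{4}$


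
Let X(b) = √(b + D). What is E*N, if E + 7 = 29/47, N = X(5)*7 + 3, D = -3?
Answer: -900/47 - 2100*√2/47 ≈ -82.337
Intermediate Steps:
X(b) = √(-3 + b) (X(b) = √(b - 3) = √(-3 + b))
N = 3 + 7*√2 (N = √(-3 + 5)*7 + 3 = √2*7 + 3 = 7*√2 + 3 = 3 + 7*√2 ≈ 12.899)
E = -300/47 (E = -7 + 29/47 = -300/47 ≈ -6.3830)
E*N = -300*(3 + 7*√2)/47 = -900/47 - 2100*√2/47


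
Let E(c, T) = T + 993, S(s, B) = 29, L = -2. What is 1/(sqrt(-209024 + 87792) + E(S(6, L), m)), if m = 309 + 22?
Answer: 331/468552 - I*sqrt(7577)/468552 ≈ 0.00070643 - 0.00018578*I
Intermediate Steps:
m = 331
E(c, T) = 993 + T
1/(sqrt(-209024 + 87792) + E(S(6, L), m)) = 1/(sqrt(-209024 + 87792) + (993 + 331)) = 1/(sqrt(-121232) + 1324) = 1/(4*I*sqrt(7577) + 1324) = 1/(1324 + 4*I*sqrt(7577))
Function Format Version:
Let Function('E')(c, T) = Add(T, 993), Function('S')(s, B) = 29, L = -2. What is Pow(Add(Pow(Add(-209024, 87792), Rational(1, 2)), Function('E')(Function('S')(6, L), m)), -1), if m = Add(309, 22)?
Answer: Add(Rational(331, 468552), Mul(Rational(-1, 468552), I, Pow(7577, Rational(1, 2)))) ≈ Add(0.00070643, Mul(-0.00018578, I))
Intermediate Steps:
m = 331
Function('E')(c, T) = Add(993, T)
Pow(Add(Pow(Add(-209024, 87792), Rational(1, 2)), Function('E')(Function('S')(6, L), m)), -1) = Pow(Add(Pow(Add(-209024, 87792), Rational(1, 2)), Add(993, 331)), -1) = Pow(Add(Pow(-121232, Rational(1, 2)), 1324), -1) = Pow(Add(Mul(4, I, Pow(7577, Rational(1, 2))), 1324), -1) = Pow(Add(1324, Mul(4, I, Pow(7577, Rational(1, 2)))), -1)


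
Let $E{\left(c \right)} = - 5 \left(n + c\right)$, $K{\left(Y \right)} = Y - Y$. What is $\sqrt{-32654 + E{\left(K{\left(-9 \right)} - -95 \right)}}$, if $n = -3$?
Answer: $i \sqrt{33114} \approx 181.97 i$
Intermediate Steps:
$K{\left(Y \right)} = 0$
$E{\left(c \right)} = 15 - 5 c$ ($E{\left(c \right)} = - 5 \left(-3 + c\right) = 15 - 5 c$)
$\sqrt{-32654 + E{\left(K{\left(-9 \right)} - -95 \right)}} = \sqrt{-32654 + \left(15 - 5 \left(0 - -95\right)\right)} = \sqrt{-32654 + \left(15 - 5 \left(0 + 95\right)\right)} = \sqrt{-32654 + \left(15 - 475\right)} = \sqrt{-32654 - 460} = \sqrt{-33114} = i \sqrt{33114}$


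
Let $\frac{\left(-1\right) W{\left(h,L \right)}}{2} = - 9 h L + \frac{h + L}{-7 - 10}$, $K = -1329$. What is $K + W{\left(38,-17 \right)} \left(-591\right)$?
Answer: $\frac{116779101}{17} \approx 6.8694 \cdot 10^{6}$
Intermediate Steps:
$W{\left(h,L \right)} = \frac{2 L}{17} + \frac{2 h}{17} + 18 L h$ ($W{\left(h,L \right)} = - 2 \left(- 9 h L + \frac{h + L}{-7 - 10}\right) = - 2 \left(- 9 L h + \frac{L + h}{-17}\right) = - 2 \left(- 9 L h + \left(L + h\right) \left(- \frac{1}{17}\right)\right) = - 2 \left(- 9 L h - \left(\frac{L}{17} + \frac{h}{17}\right)\right) = - 2 \left(- \frac{L}{17} - \frac{h}{17} - 9 L h\right) = \frac{2 L}{17} + \frac{2 h}{17} + 18 L h$)
$K + W{\left(38,-17 \right)} \left(-591\right) = -1329 + \left(\frac{2}{17} \left(-17\right) + \frac{2}{17} \cdot 38 + 18 \left(-17\right) 38\right) \left(-591\right) = -1329 + \left(-2 + \frac{76}{17} - 11628\right) \left(-591\right) = -1329 - - \frac{116801694}{17} = -1329 + \frac{116801694}{17} = \frac{116779101}{17}$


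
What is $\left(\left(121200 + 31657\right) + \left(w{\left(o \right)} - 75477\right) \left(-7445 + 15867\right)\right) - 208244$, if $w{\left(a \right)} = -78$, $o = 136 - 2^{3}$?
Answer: $-636379597$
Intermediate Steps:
$o = 128$ ($o = 136 - 8 = 128$)
$\left(\left(121200 + 31657\right) + \left(w{\left(o \right)} - 75477\right) \left(-7445 + 15867\right)\right) - 208244 = \left(\left(121200 + 31657\right) + \left(-78 - 75477\right) \left(-7445 + 15867\right)\right) - 208244 = \left(152857 - 636324210\right) - 208244 = -636171353 - 208244 = -636379597$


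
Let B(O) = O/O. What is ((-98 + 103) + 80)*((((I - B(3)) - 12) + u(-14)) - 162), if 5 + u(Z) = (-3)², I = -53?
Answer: -19040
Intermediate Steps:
u(Z) = 4 (u(Z) = -5 + (-3)² = -5 + 9 = 4)
B(O) = 1
((-98 + 103) + 80)*((((I - B(3)) - 12) + u(-14)) - 162) = ((-98 + 103) + 80)*((((-53 - 1*1) - 12) + 4) - 162) = (5 + 80)*((((-53 - 1) - 12) + 4) - 162) = 85*(((-54 - 12) + 4) - 162) = 85*((-66 + 4) - 162) = 85*(-62 - 162) = 85*(-224) = -19040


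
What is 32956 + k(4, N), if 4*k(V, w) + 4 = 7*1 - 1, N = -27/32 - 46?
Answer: 65913/2 ≈ 32957.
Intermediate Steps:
N = -1499/32 (N = -27*1/32 - 46 = -27/32 - 46 = -1499/32 ≈ -46.844)
k(V, w) = ½ (k(V, w) = -1 + (7*1 - 1)/4 = -1 + (7 - 1)/4 = -1 + (¼)*6 = -1 + 3/2 = ½)
32956 + k(4, N) = 32956 + ½ = 65913/2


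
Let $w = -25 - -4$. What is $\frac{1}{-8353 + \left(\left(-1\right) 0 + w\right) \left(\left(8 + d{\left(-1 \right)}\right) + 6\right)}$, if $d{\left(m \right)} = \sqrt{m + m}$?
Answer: $\frac{i}{- 8647 i + 21 \sqrt{2}} \approx -0.00011565 + 3.9719 \cdot 10^{-7} i$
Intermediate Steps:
$d{\left(m \right)} = \sqrt{2} \sqrt{m}$ ($d{\left(m \right)} = \sqrt{2 m} = \sqrt{2} \sqrt{m}$)
$w = -21$ ($w = -25 + 4 = -21$)
$\frac{1}{-8353 + \left(\left(-1\right) 0 + w\right) \left(\left(8 + d{\left(-1 \right)}\right) + 6\right)} = \frac{1}{-8353 + \left(\left(-1\right) 0 - 21\right) \left(\left(8 + \sqrt{2} \sqrt{-1}\right) + 6\right)} = \frac{1}{-8353 + \left(0 - 21\right) \left(\left(8 + \sqrt{2} i\right) + 6\right)} = \frac{1}{-8353 - 21 \left(\left(8 + i \sqrt{2}\right) + 6\right)} = \frac{1}{-8353 - 21 \left(14 + i \sqrt{2}\right)} = \frac{1}{-8353 - \left(294 + 21 i \sqrt{2}\right)} = \frac{1}{-8647 - 21 i \sqrt{2}}$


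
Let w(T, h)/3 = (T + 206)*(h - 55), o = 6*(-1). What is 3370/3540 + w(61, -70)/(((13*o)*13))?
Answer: 2982164/29913 ≈ 99.695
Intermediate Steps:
o = -6
w(T, h) = 3*(-55 + h)*(206 + T) (w(T, h) = 3*((T + 206)*(h - 55)) = 3*((206 + T)*(-55 + h)) = 3*((-55 + h)*(206 + T)) = 3*(-55 + h)*(206 + T))
3370/3540 + w(61, -70)/(((13*o)*13)) = 3370/3540 + (-33990 - 165*61 + 618*(-70) + 3*61*(-70))/(((13*(-6))*13)) = 3370*(1/3540) + (-33990 - 10065 - 43260 - 12810)/((-78*13)) = 337/354 - 100125/(-1014) = 337/354 - 100125*(-1/1014) = 337/354 + 33375/338 = 2982164/29913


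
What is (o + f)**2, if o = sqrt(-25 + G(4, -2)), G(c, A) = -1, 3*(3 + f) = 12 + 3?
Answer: (2 + I*sqrt(26))**2 ≈ -22.0 + 20.396*I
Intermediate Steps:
f = 2 (f = -3 + (12 + 3)/3 = -3 + (1/3)*15 = -3 + 5 = 2)
o = I*sqrt(26) (o = sqrt(-25 - 1) = sqrt(-26) = I*sqrt(26) ≈ 5.099*I)
(o + f)**2 = (I*sqrt(26) + 2)**2 = (2 + I*sqrt(26))**2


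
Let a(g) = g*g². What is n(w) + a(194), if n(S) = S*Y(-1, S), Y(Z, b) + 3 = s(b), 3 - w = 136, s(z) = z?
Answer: 7319472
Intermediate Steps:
w = -133 (w = 3 - 1*136 = 3 - 136 = -133)
a(g) = g³
Y(Z, b) = -3 + b
n(S) = S*(-3 + S)
n(w) + a(194) = -133*(-3 - 133) + 194³ = -133*(-136) + 7301384 = 18088 + 7301384 = 7319472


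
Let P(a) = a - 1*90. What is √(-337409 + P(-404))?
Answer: I*√337903 ≈ 581.29*I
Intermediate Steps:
P(a) = -90 + a (P(a) = a - 90 = -90 + a)
√(-337409 + P(-404)) = √(-337409 + (-90 - 404)) = √(-337409 - 494) = √(-337903) = I*√337903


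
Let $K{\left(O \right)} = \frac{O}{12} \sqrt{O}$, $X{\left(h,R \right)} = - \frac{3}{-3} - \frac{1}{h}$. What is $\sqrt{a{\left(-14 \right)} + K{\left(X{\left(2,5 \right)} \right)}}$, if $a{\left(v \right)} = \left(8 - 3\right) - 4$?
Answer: $\frac{\sqrt{144 + 3 \sqrt{2}}}{12} \approx 1.0146$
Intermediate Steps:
$X{\left(h,R \right)} = 1 - \frac{1}{h}$ ($X{\left(h,R \right)} = \left(-3\right) \left(- \frac{1}{3}\right) - \frac{1}{h} = 1 - \frac{1}{h}$)
$K{\left(O \right)} = \frac{O^{\frac{3}{2}}}{12}$ ($K{\left(O \right)} = O \frac{1}{12} \sqrt{O} = \frac{O}{12} \sqrt{O} = \frac{O^{\frac{3}{2}}}{12}$)
$a{\left(v \right)} = 1$ ($a{\left(v \right)} = 5 - 4 = 1$)
$\sqrt{a{\left(-14 \right)} + K{\left(X{\left(2,5 \right)} \right)}} = \sqrt{1 + \frac{\left(\frac{-1 + 2}{2}\right)^{\frac{3}{2}}}{12}} = \sqrt{1 + \frac{\left(\frac{1}{2} \cdot 1\right)^{\frac{3}{2}}}{12}} = \sqrt{1 + \frac{1}{12 \cdot 2 \sqrt{2}}} = \sqrt{1 + \frac{\frac{1}{4} \sqrt{2}}{12}} = \sqrt{1 + \frac{\sqrt{2}}{48}}$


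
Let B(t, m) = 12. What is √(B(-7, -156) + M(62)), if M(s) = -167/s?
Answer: √35774/62 ≈ 3.0506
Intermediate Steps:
√(B(-7, -156) + M(62)) = √(12 - 167/62) = √(577/62) = √35774/62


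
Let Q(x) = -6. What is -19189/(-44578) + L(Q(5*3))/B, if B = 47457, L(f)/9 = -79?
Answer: 3150385/7582574 ≈ 0.41548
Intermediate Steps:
L(f) = -711 (L(f) = 9*(-79) = -711)
-19189/(-44578) + L(Q(5*3))/B = -19189/(-44578) - 711/47457 = -19189*(-1/44578) - 711*1/47457 = 619/1438 - 79/5273 = 3150385/7582574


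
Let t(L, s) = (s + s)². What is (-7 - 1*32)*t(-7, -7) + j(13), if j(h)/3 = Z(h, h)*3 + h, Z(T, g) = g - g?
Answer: -7605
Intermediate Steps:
t(L, s) = 4*s² (t(L, s) = (2*s)² = 4*s²)
Z(T, g) = 0
j(h) = 3*h (j(h) = 3*(0*3 + h) = 3*(0 + h) = 3*h)
(-7 - 1*32)*t(-7, -7) + j(13) = (-7 - 1*32)*(4*(-7)²) + 3*13 = (-7 - 32)*(4*49) + 39 = -39*196 + 39 = -7644 + 39 = -7605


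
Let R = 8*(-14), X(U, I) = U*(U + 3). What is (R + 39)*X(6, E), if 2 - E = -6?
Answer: -3942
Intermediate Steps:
E = 8 (E = 2 - 1*(-6) = 2 + 6 = 8)
X(U, I) = U*(3 + U)
R = -112
(R + 39)*X(6, E) = (-112 + 39)*(6*(3 + 6)) = -438*9 = -73*54 = -3942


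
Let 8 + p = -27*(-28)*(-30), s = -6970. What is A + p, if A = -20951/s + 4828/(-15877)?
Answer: -61229661533/2699090 ≈ -22685.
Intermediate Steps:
p = -22688 (p = -8 - 27*(-28)*(-30) = -8 + 756*(-30) = -8 - 22680 = -22688)
A = 7292387/2699090 (A = -20951/(-6970) + 4828/(-15877) = -20951*(-1/6970) + 4828*(-1/15877) = 511/170 - 4828/15877 = 7292387/2699090 ≈ 2.7018)
A + p = 7292387/2699090 - 22688 = -61229661533/2699090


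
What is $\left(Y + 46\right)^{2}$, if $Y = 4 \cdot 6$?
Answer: $4900$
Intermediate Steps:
$Y = 24$
$\left(Y + 46\right)^{2} = \left(24 + 46\right)^{2} = 70^{2} = 4900$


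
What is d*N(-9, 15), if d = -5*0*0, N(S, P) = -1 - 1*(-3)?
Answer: 0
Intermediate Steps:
N(S, P) = 2 (N(S, P) = -1 + 3 = 2)
d = 0 (d = 0*0 = 0)
d*N(-9, 15) = 0*2 = 0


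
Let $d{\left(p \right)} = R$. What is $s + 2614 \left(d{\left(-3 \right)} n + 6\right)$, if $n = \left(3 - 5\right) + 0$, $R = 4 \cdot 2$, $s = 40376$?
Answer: $14236$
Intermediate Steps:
$R = 8$
$d{\left(p \right)} = 8$
$n = -2$ ($n = -2 + 0 = -2$)
$s + 2614 \left(d{\left(-3 \right)} n + 6\right) = 40376 + 2614 \left(8 \left(-2\right) + 6\right) = 40376 + 2614 \left(-16 + 6\right) = 40376 + 2614 \left(-10\right) = 40376 - 26140 = 14236$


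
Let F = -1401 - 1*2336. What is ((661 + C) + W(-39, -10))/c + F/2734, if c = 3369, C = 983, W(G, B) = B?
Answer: -8122597/9210846 ≈ -0.88185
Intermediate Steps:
F = -3737 (F = -1401 - 2336 = -3737)
((661 + C) + W(-39, -10))/c + F/2734 = ((661 + 983) - 10)/3369 - 3737/2734 = (1644 - 10)*(1/3369) - 3737*1/2734 = 1634*(1/3369) - 3737/2734 = 1634/3369 - 3737/2734 = -8122597/9210846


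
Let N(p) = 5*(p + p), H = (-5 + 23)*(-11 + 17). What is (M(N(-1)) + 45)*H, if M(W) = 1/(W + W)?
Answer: 24273/5 ≈ 4854.6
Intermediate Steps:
H = 108 (H = 18*6 = 108)
N(p) = 10*p (N(p) = 5*(2*p) = 10*p)
M(W) = 1/(2*W)
(M(N(-1)) + 45)*H = (1/(2*((10*(-1)))) + 45)*108 = ((½)/(-10) + 45)*108 = ((½)*(-⅒) + 45)*108 = (-1/20 + 45)*108 = (899/20)*108 = 24273/5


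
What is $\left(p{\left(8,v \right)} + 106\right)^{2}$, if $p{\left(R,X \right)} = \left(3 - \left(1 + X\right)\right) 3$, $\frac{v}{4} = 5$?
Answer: $2704$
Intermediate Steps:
$v = 20$ ($v = 4 \cdot 5 = 20$)
$p{\left(R,X \right)} = 6 - 3 X$ ($p{\left(R,X \right)} = \left(2 - X\right) 3 = 6 - 3 X$)
$\left(p{\left(8,v \right)} + 106\right)^{2} = \left(\left(6 - 60\right) + 106\right)^{2} = \left(-54 + 106\right)^{2} = 52^{2} = 2704$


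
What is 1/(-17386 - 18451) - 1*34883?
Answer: -1250102072/35837 ≈ -34883.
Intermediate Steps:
1/(-17386 - 18451) - 1*34883 = 1/(-35837) - 34883 = -1/35837 - 34883 = -1250102072/35837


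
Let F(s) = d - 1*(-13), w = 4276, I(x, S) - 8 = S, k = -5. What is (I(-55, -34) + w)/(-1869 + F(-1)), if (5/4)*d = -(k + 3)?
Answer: -10625/4636 ≈ -2.2918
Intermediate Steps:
d = 8/5 (d = 4*(-(-5 + 3))/5 = 4*(-1*(-2))/5 = (⅘)*2 = 8/5 ≈ 1.6000)
I(x, S) = 8 + S
F(s) = 73/5 (F(s) = 8/5 - 1*(-13) = 8/5 + 13 = 73/5)
(I(-55, -34) + w)/(-1869 + F(-1)) = ((8 - 34) + 4276)/(-1869 + 73/5) = (-26 + 4276)/(-9272/5) = 4250*(-5/9272) = -10625/4636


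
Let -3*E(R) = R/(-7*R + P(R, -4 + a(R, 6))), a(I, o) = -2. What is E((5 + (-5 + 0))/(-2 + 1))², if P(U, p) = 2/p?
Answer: 0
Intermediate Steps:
E(R) = -R/(3*(-⅓ - 7*R)) (E(R) = -R/(3*(-7*R + 2/(-4 - 2))) = -R/(3*(-7*R + 2/(-6))) = -R/(3*(-7*R + 2*(-⅙))) = -R/(3*(-7*R - ⅓)) = -R/(3*(-⅓ - 7*R)))
E((5 + (-5 + 0))/(-2 + 1))² = (((5 + (-5 + 0))/(-2 + 1))/(1 + 21*((5 + (-5 + 0))/(-2 + 1))))² = (((5 - 5)/(-1))/(1 + 21*((5 - 5)/(-1))))² = ((0*(-1))/(1 + 21*(0*(-1))))² = (0/(1 + 21*0))² = (0/(1 + 0))² = (0/1)² = (0*1)² = 0² = 0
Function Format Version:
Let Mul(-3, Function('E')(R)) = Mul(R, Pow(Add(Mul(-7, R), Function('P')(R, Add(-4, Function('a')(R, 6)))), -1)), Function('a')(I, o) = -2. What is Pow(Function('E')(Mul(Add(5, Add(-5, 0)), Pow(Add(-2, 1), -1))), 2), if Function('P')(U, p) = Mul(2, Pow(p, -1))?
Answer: 0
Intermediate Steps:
Function('E')(R) = Mul(Rational(-1, 3), R, Pow(Add(Rational(-1, 3), Mul(-7, R)), -1)) (Function('E')(R) = Mul(Rational(-1, 3), Mul(R, Pow(Add(Mul(-7, R), Mul(2, Pow(Add(-4, -2), -1))), -1))) = Mul(Rational(-1, 3), Mul(R, Pow(Add(Mul(-7, R), Mul(2, Pow(-6, -1))), -1))) = Mul(Rational(-1, 3), Mul(R, Pow(Add(Mul(-7, R), Mul(2, Rational(-1, 6))), -1))) = Mul(Rational(-1, 3), Mul(R, Pow(Add(Mul(-7, R), Rational(-1, 3)), -1))) = Mul(Rational(-1, 3), Mul(R, Pow(Add(Rational(-1, 3), Mul(-7, R)), -1))) = Mul(Rational(-1, 3), R, Pow(Add(Rational(-1, 3), Mul(-7, R)), -1)))
Pow(Function('E')(Mul(Add(5, Add(-5, 0)), Pow(Add(-2, 1), -1))), 2) = Pow(Mul(Mul(Add(5, Add(-5, 0)), Pow(Add(-2, 1), -1)), Pow(Add(1, Mul(21, Mul(Add(5, Add(-5, 0)), Pow(Add(-2, 1), -1)))), -1)), 2) = Pow(Mul(Mul(Add(5, -5), Pow(-1, -1)), Pow(Add(1, Mul(21, Mul(Add(5, -5), Pow(-1, -1)))), -1)), 2) = Pow(Mul(Mul(0, -1), Pow(Add(1, Mul(21, Mul(0, -1))), -1)), 2) = Pow(Mul(0, Pow(Add(1, Mul(21, 0)), -1)), 2) = Pow(Mul(0, Pow(Add(1, 0), -1)), 2) = Pow(Mul(0, Pow(1, -1)), 2) = Pow(Mul(0, 1), 2) = Pow(0, 2) = 0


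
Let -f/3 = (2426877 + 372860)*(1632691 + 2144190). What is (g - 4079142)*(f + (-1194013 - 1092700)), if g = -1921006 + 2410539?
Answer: 113872529968411866836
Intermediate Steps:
g = 489533
f = -31722820440891 (f = -3*(2426877 + 372860)*(1632691 + 2144190) = -8399211*3776881 = -3*10574273480297 = -31722820440891)
(g - 4079142)*(f + (-1194013 - 1092700)) = (489533 - 4079142)*(-31722820440891 + (-1194013 - 1092700)) = -3589609*(-31722820440891 - 2286713) = -3589609*(-31722822727604) = 113872529968411866836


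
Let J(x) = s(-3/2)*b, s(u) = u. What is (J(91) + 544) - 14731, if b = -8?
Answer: -14175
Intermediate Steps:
J(x) = 12 (J(x) = -3/2*(-8) = 12)
(J(91) + 544) - 14731 = (12 + 544) - 14731 = 556 - 14731 = -14175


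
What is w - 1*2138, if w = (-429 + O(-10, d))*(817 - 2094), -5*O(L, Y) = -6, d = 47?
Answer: 2720813/5 ≈ 5.4416e+5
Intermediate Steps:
O(L, Y) = 6/5 (O(L, Y) = -⅕*(-6) = 6/5)
w = 2731503/5 (w = (-429 + 6/5)*(817 - 2094) = -2139/5*(-1277) = 2731503/5 ≈ 5.4630e+5)
w - 1*2138 = 2731503/5 - 1*2138 = 2731503/5 - 2138 = 2720813/5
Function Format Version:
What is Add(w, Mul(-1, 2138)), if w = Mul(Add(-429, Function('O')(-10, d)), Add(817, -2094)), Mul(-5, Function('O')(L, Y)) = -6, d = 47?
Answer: Rational(2720813, 5) ≈ 5.4416e+5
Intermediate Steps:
Function('O')(L, Y) = Rational(6, 5) (Function('O')(L, Y) = Mul(Rational(-1, 5), -6) = Rational(6, 5))
w = Rational(2731503, 5) (w = Mul(Add(-429, Rational(6, 5)), Add(817, -2094)) = Mul(Rational(-2139, 5), -1277) = Rational(2731503, 5) ≈ 5.4630e+5)
Add(w, Mul(-1, 2138)) = Add(Rational(2731503, 5), Mul(-1, 2138)) = Add(Rational(2731503, 5), -2138) = Rational(2720813, 5)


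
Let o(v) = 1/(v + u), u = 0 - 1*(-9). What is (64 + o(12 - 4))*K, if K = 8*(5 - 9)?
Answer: -34848/17 ≈ -2049.9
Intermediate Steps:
u = 9 (u = 0 + 9 = 9)
o(v) = 1/(9 + v) (o(v) = 1/(v + 9) = 1/(9 + v))
K = -32 (K = 8*(-4) = -32)
(64 + o(12 - 4))*K = (64 + 1/(9 + (12 - 4)))*(-32) = (64 + 1/(9 + 8))*(-32) = (64 + 1/17)*(-32) = (1089/17)*(-32) = -34848/17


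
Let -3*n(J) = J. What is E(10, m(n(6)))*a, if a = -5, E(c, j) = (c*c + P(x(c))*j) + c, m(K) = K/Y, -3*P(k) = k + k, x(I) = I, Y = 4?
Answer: -1700/3 ≈ -566.67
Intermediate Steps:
n(J) = -J/3
P(k) = -2*k/3 (P(k) = -(k + k)/3 = -2*k/3)
m(K) = K/4
E(c, j) = c + c**2 - 2*c*j/3 (E(c, j) = (c*c + (-2*c/3)*j) + c = (c**2 - 2*c*j/3) + c = c + c**2 - 2*c*j/3)
E(10, m(n(6)))*a = ((1/3)*10*(3 - (-1/3*6)/2 + 3*10))*(-5) = ((1/3)*10*(3 - (-2)/2 + 30))*(-5) = ((1/3)*10*(3 - 2*(-1/2) + 30))*(-5) = ((1/3)*10*(3 + 1 + 30))*(-5) = ((1/3)*10*34)*(-5) = (340/3)*(-5) = -1700/3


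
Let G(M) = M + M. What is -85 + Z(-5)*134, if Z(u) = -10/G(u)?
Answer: 49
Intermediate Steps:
G(M) = 2*M
Z(u) = -5/u (Z(u) = -10*1/(2*u) = -5/u)
-85 + Z(-5)*134 = -85 - 5/(-5)*134 = -85 - 5*(-⅕)*134 = -85 + 1*134 = -85 + 134 = 49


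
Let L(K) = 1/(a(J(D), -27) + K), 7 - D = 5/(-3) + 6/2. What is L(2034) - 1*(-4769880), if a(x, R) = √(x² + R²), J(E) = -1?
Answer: 9865127825457/2068213 - √730/4136426 ≈ 4.7699e+6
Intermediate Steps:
D = 17/3 (D = 7 - (5/(-3) + 6/2) = 7 - (5*(-⅓) + 6*(½)) = 7 - (-5/3 + 3) = 7 - 1*4/3 = 7 - 4/3 = 17/3 ≈ 5.6667)
a(x, R) = √(R² + x²)
L(K) = 1/(K + √730) (L(K) = 1/(√((-27)² + (-1)²) + K) = 1/(√(729 + 1) + K) = 1/(√730 + K) = 1/(K + √730))
L(2034) - 1*(-4769880) = 1/(2034 + √730) - 1*(-4769880) = 1/(2034 + √730) + 4769880 = 4769880 + 1/(2034 + √730)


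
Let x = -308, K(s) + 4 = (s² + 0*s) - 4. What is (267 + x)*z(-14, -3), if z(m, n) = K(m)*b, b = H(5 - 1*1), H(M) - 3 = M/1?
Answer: -53956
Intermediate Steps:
H(M) = 3 + M (H(M) = 3 + M/1 = 3 + M*1 = 3 + M)
K(s) = -8 + s² (K(s) = -4 + ((s² + 0*s) - 4) = -4 + ((s² + 0) - 4) = -4 + (s² - 4) = -4 + (-4 + s²) = -8 + s²)
b = 7 (b = 3 + (5 - 1*1) = 3 + (5 - 1) = 3 + 4 = 7)
z(m, n) = -56 + 7*m² (z(m, n) = (-8 + m²)*7 = -56 + 7*m²)
(267 + x)*z(-14, -3) = (267 - 308)*(-56 + 7*(-14)²) = -41*(-56 + 7*196) = -41*(-56 + 1372) = -41*1316 = -53956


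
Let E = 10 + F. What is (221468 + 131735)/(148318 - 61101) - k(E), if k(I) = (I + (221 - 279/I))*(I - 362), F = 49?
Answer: 429217701968/5145803 ≈ 83411.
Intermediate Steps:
E = 59 (E = 10 + 49 = 59)
k(I) = (-362 + I)*(221 + I - 279/I) (k(I) = (221 + I - 279/I)*(-362 + I) = (-362 + I)*(221 + I - 279/I))
(221468 + 131735)/(148318 - 61101) - k(E) = (221468 + 131735)/(148318 - 61101) - (-80281 + 59**2 - 141*59 + 100998/59) = 353203/87217 - (-80281 + 3481 - 8319 + 100998*(1/59)) = 353203*(1/87217) - (-80281 + 3481 - 8319 + 100998/59) = 353203/87217 - 1*(-4921023/59) = 353203/87217 + 4921023/59 = 429217701968/5145803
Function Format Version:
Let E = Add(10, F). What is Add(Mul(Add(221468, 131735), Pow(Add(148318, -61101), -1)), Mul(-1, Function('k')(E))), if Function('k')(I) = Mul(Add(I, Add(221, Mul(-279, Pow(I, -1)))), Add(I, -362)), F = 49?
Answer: Rational(429217701968, 5145803) ≈ 83411.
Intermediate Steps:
E = 59 (E = Add(10, 49) = 59)
Function('k')(I) = Mul(Add(-362, I), Add(221, I, Mul(-279, Pow(I, -1)))) (Function('k')(I) = Mul(Add(221, I, Mul(-279, Pow(I, -1))), Add(-362, I)) = Mul(Add(-362, I), Add(221, I, Mul(-279, Pow(I, -1)))))
Add(Mul(Add(221468, 131735), Pow(Add(148318, -61101), -1)), Mul(-1, Function('k')(E))) = Add(Mul(Add(221468, 131735), Pow(Add(148318, -61101), -1)), Mul(-1, Add(-80281, Pow(59, 2), Mul(-141, 59), Mul(100998, Pow(59, -1))))) = Add(Mul(353203, Pow(87217, -1)), Mul(-1, Add(-80281, 3481, -8319, Mul(100998, Rational(1, 59))))) = Add(Mul(353203, Rational(1, 87217)), Mul(-1, Add(-80281, 3481, -8319, Rational(100998, 59)))) = Add(Rational(353203, 87217), Mul(-1, Rational(-4921023, 59))) = Add(Rational(353203, 87217), Rational(4921023, 59)) = Rational(429217701968, 5145803)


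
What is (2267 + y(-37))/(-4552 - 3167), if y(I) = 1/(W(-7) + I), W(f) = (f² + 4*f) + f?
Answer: -17380/59179 ≈ -0.29369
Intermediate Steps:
W(f) = f² + 5*f
y(I) = 1/(14 + I) (y(I) = 1/(-7*(5 - 7) + I) = 1/(-7*(-2) + I) = 1/(14 + I))
(2267 + y(-37))/(-4552 - 3167) = (2267 + 1/(14 - 37))/(-4552 - 3167) = (2267 + 1/(-23))/(-7719) = (2267 - 1/23)*(-1/7719) = (52140/23)*(-1/7719) = -17380/59179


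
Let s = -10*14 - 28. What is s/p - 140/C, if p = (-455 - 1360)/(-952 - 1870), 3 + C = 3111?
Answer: -17544577/67155 ≈ -261.25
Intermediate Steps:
C = 3108 (C = -3 + 3111 = 3108)
s = -168 (s = -140 - 28 = -168)
p = 1815/2822 (p = -1815/(-2822) = -1815*(-1/2822) = 1815/2822 ≈ 0.64316)
s/p - 140/C = -168/1815/2822 - 140/3108 = -168*2822/1815 - 140*1/3108 = -158032/605 - 5/111 = -17544577/67155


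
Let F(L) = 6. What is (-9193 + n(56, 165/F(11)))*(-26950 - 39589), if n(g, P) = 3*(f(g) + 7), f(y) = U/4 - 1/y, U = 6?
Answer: 34159991437/56 ≈ 6.1000e+8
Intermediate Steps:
f(y) = 3/2 - 1/y (f(y) = 6/4 - 1/y = 6*(¼) - 1/y = 3/2 - 1/y)
n(g, P) = 51/2 - 3/g (n(g, P) = 3*((3/2 - 1/g) + 7) = 3*(17/2 - 1/g) = 51/2 - 3/g)
(-9193 + n(56, 165/F(11)))*(-26950 - 39589) = (-9193 + (51/2 - 3/56))*(-26950 - 39589) = (-9193 + (51/2 - 3*1/56))*(-66539) = (-9193 + (51/2 - 3/56))*(-66539) = (-9193 + 1425/56)*(-66539) = -513383/56*(-66539) = 34159991437/56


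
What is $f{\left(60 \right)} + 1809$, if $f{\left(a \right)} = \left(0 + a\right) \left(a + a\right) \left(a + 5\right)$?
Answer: $469809$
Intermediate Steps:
$f{\left(a \right)} = 2 a^{2} \left(5 + a\right)$ ($f{\left(a \right)} = a 2 a \left(5 + a\right) = 2 a^{2} \left(5 + a\right)$)
$f{\left(60 \right)} + 1809 = 2 \cdot 60^{2} \left(5 + 60\right) + 1809 = 2 \cdot 3600 \cdot 65 + 1809 = 468000 + 1809 = 469809$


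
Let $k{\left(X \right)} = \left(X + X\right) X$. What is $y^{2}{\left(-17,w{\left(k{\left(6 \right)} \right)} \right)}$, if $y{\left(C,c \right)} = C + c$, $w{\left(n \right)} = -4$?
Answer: $441$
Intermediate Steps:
$k{\left(X \right)} = 2 X^{2}$ ($k{\left(X \right)} = 2 X X = 2 X^{2}$)
$y^{2}{\left(-17,w{\left(k{\left(6 \right)} \right)} \right)} = \left(-17 - 4\right)^{2} = \left(-21\right)^{2} = 441$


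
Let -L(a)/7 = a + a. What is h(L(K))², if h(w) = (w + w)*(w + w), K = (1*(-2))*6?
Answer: 12745506816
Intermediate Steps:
K = -12 (K = -2*6 = -12)
L(a) = -14*a (L(a) = -7*(a + a) = -14*a)
h(w) = 4*w² (h(w) = (2*w)*(2*w) = 4*w²)
h(L(K))² = (4*(-14*(-12))²)² = (4*168²)² = (4*28224)² = 112896² = 12745506816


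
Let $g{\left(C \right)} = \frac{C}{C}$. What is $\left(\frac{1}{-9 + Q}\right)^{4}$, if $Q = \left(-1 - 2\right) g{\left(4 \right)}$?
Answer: $\frac{1}{20736} \approx 4.8225 \cdot 10^{-5}$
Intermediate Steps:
$g{\left(C \right)} = 1$
$Q = -3$ ($Q = \left(-1 - 2\right) 1 = \left(-3\right) 1 = -3$)
$\left(\frac{1}{-9 + Q}\right)^{4} = \left(\frac{1}{-9 - 3}\right)^{4} = \left(\frac{1}{-12}\right)^{4} = \left(- \frac{1}{12}\right)^{4} = \frac{1}{20736}$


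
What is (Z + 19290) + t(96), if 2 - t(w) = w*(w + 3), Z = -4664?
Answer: 5124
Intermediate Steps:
t(w) = 2 - w*(3 + w) (t(w) = 2 - w*(w + 3) = 2 - w*(3 + w))
(Z + 19290) + t(96) = (-4664 + 19290) + (2 - 1*96² - 3*96) = 14626 + (2 - 1*9216 - 288) = 14626 + (2 - 9216 - 288) = 14626 - 9502 = 5124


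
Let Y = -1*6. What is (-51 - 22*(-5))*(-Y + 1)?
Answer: 413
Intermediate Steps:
Y = -6
(-51 - 22*(-5))*(-Y + 1) = (-51 - 22*(-5))*(-1*(-6) + 1) = (-51 + 110)*(6 + 1) = 59*7 = 413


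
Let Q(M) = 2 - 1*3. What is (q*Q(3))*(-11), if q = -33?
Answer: -363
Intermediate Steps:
Q(M) = -1 (Q(M) = 2 - 3 = -1)
(q*Q(3))*(-11) = -33*(-1)*(-11) = 33*(-11) = -363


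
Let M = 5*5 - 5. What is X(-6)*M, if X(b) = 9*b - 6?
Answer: -1200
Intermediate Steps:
X(b) = -6 + 9*b
M = 20 (M = 25 - 5 = 20)
X(-6)*M = (-6 + 9*(-6))*20 = (-6 - 54)*20 = -60*20 = -1200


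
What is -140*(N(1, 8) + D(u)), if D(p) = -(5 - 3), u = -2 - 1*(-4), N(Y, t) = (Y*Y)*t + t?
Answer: -1960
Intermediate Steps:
N(Y, t) = t + t*Y² (N(Y, t) = Y²*t + t = t*Y² + t = t + t*Y²)
u = 2 (u = -2 + 4 = 2)
D(p) = -2 (D(p) = -1*2 = -2)
-140*(N(1, 8) + D(u)) = -140*(8*(1 + 1²) - 2) = -140*(8*(1 + 1) - 2) = -140*(8*2 - 2) = -140*(16 - 2) = -140*14 = -1960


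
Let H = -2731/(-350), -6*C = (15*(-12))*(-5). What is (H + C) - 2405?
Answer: -891519/350 ≈ -2547.2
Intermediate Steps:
C = -150 (C = -15*(-12)*(-5)/6 = -(-30)*(-5) = -1/6*900 = -150)
H = 2731/350 (H = -2731*(-1/350) = 2731/350 ≈ 7.8029)
(H + C) - 2405 = (2731/350 - 150) - 2405 = -49769/350 - 2405 = -891519/350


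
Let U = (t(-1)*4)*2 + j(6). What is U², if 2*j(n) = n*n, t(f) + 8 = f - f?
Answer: 2116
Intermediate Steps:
t(f) = -8 (t(f) = -8 + (f - f) = -8 + 0 = -8)
j(n) = n²/2 (j(n) = (n*n)/2 = n²/2)
U = -46 (U = -8*4*2 + (½)*6² = -32*2 + (½)*36 = -64 + 18 = -46)
U² = (-46)² = 2116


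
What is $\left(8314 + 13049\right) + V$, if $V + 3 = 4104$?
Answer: $25464$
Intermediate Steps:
$V = 4101$ ($V = -3 + 4104 = 4101$)
$\left(8314 + 13049\right) + V = \left(8314 + 13049\right) + 4101 = 21363 + 4101 = 25464$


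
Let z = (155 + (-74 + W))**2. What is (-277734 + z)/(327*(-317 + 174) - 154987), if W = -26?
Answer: 274709/201748 ≈ 1.3616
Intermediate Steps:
z = 3025 (z = (155 + (-74 - 26))**2 = (155 - 100)**2 = 55**2 = 3025)
(-277734 + z)/(327*(-317 + 174) - 154987) = (-277734 + 3025)/(327*(-317 + 174) - 154987) = -274709/(327*(-143) - 154987) = -274709/(-46761 - 154987) = -274709/(-201748) = -274709*(-1/201748) = 274709/201748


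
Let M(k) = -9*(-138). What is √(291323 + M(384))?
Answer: √292565 ≈ 540.89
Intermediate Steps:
M(k) = 1242
√(291323 + M(384)) = √(291323 + 1242) = √292565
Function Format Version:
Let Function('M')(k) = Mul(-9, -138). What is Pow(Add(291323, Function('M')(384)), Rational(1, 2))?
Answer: Pow(292565, Rational(1, 2)) ≈ 540.89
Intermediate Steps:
Function('M')(k) = 1242
Pow(Add(291323, Function('M')(384)), Rational(1, 2)) = Pow(Add(291323, 1242), Rational(1, 2)) = Pow(292565, Rational(1, 2))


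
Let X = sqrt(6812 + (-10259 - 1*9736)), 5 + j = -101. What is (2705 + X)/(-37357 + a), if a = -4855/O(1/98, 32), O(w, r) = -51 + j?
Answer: -424685/5860194 - 157*I*sqrt(13183)/5860194 ≈ -0.072469 - 0.0030761*I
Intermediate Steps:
j = -106 (j = -5 - 101 = -106)
O(w, r) = -157 (O(w, r) = -51 - 106 = -157)
X = I*sqrt(13183) (X = sqrt(6812 + (-10259 - 9736)) = sqrt(6812 - 19995) = sqrt(-13183) = I*sqrt(13183) ≈ 114.82*I)
a = 4855/157 (a = -4855/(-157) = -4855*(-1/157) = 4855/157 ≈ 30.924)
(2705 + X)/(-37357 + a) = (2705 + I*sqrt(13183))/(-37357 + 4855/157) = (2705 + I*sqrt(13183))/(-5860194/157) = (2705 + I*sqrt(13183))*(-157/5860194) = -424685/5860194 - 157*I*sqrt(13183)/5860194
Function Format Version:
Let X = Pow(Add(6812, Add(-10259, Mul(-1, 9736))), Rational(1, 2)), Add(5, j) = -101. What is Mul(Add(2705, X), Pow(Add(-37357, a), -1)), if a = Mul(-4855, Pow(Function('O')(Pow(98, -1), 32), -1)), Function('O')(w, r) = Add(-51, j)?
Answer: Add(Rational(-424685, 5860194), Mul(Rational(-157, 5860194), I, Pow(13183, Rational(1, 2)))) ≈ Add(-0.072469, Mul(-0.0030761, I))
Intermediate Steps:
j = -106 (j = Add(-5, -101) = -106)
Function('O')(w, r) = -157 (Function('O')(w, r) = Add(-51, -106) = -157)
X = Mul(I, Pow(13183, Rational(1, 2))) (X = Pow(Add(6812, Add(-10259, -9736)), Rational(1, 2)) = Pow(Add(6812, -19995), Rational(1, 2)) = Pow(-13183, Rational(1, 2)) = Mul(I, Pow(13183, Rational(1, 2))) ≈ Mul(114.82, I))
a = Rational(4855, 157) (a = Mul(-4855, Pow(-157, -1)) = Mul(-4855, Rational(-1, 157)) = Rational(4855, 157) ≈ 30.924)
Mul(Add(2705, X), Pow(Add(-37357, a), -1)) = Mul(Add(2705, Mul(I, Pow(13183, Rational(1, 2)))), Pow(Add(-37357, Rational(4855, 157)), -1)) = Mul(Add(2705, Mul(I, Pow(13183, Rational(1, 2)))), Pow(Rational(-5860194, 157), -1)) = Mul(Add(2705, Mul(I, Pow(13183, Rational(1, 2)))), Rational(-157, 5860194)) = Add(Rational(-424685, 5860194), Mul(Rational(-157, 5860194), I, Pow(13183, Rational(1, 2))))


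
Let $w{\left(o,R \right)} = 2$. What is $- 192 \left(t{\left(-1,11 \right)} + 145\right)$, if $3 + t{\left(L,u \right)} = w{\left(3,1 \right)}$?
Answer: $-27648$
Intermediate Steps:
$t{\left(L,u \right)} = -1$ ($t{\left(L,u \right)} = -3 + 2 = -1$)
$- 192 \left(t{\left(-1,11 \right)} + 145\right) = - 192 \left(-1 + 145\right) = \left(-192\right) 144 = -27648$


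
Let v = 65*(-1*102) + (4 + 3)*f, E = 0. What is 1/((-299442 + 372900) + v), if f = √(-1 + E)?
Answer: 66828/4465981633 - 7*I/4465981633 ≈ 1.4964e-5 - 1.5674e-9*I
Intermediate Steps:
f = I (f = √(-1 + 0) = √(-1) = I ≈ 1.0*I)
v = -6630 + 7*I (v = 65*(-1*102) + (4 + 3)*I = 65*(-102) + 7*I = -6630 + 7*I ≈ -6630.0 + 7.0*I)
1/((-299442 + 372900) + v) = 1/((-299442 + 372900) + (-6630 + 7*I)) = 1/(73458 + (-6630 + 7*I)) = 1/(66828 + 7*I) = (66828 - 7*I)/4465981633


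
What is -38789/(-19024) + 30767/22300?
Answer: 362576527/106058800 ≈ 3.4186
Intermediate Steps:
-38789/(-19024) + 30767/22300 = -38789*(-1/19024) + 30767*(1/22300) = 38789/19024 + 30767/22300 = 362576527/106058800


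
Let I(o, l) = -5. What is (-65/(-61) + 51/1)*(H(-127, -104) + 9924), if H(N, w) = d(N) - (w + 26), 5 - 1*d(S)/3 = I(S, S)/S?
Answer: 4040329344/7747 ≈ 5.2153e+5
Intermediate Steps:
d(S) = 15 + 15/S (d(S) = 15 - (-15)/S = 15 + 15/S)
H(N, w) = -11 - w + 15/N (H(N, w) = (15 + 15/N) - (w + 26) = (15 + 15/N) - (26 + w) = (15 + 15/N) + (-26 - w) = -11 - w + 15/N)
(-65/(-61) + 51/1)*(H(-127, -104) + 9924) = (-65/(-61) + 51/1)*((-11 - 1*(-104) + 15/(-127)) + 9924) = (-65*(-1/61) + 51*1)*((-11 + 104 + 15*(-1/127)) + 9924) = (65/61 + 51)*((-11 + 104 - 15/127) + 9924) = 3176*(11796/127 + 9924)/61 = (3176/61)*(1272144/127) = 4040329344/7747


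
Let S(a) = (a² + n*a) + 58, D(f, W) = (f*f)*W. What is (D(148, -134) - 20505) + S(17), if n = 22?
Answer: -2954920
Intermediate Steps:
D(f, W) = W*f² (D(f, W) = f²*W = W*f²)
S(a) = 58 + a² + 22*a (S(a) = (a² + 22*a) + 58 = 58 + a² + 22*a)
(D(148, -134) - 20505) + S(17) = (-134*148² - 20505) + (58 + 17² + 22*17) = (-134*21904 - 20505) + (58 + 289 + 374) = (-2935136 - 20505) + 721 = -2955641 + 721 = -2954920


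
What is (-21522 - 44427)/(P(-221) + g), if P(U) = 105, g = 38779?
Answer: -65949/38884 ≈ -1.6960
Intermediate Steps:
(-21522 - 44427)/(P(-221) + g) = (-21522 - 44427)/(105 + 38779) = -65949/38884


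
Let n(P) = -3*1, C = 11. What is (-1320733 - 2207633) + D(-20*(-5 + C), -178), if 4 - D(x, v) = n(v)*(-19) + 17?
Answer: -3528436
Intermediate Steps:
n(P) = -3
D(x, v) = -70 (D(x, v) = 4 - (-3*(-19) + 17) = 4 - (57 + 17) = 4 - 1*74 = 4 - 74 = -70)
(-1320733 - 2207633) + D(-20*(-5 + C), -178) = (-1320733 - 2207633) - 70 = -3528366 - 70 = -3528436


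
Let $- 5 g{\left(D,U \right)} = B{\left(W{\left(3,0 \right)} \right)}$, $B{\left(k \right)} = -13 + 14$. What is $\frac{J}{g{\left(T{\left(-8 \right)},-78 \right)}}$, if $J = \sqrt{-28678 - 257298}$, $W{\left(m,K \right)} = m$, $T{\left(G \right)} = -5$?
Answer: $- 10 i \sqrt{71494} \approx - 2673.8 i$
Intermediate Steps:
$B{\left(k \right)} = 1$
$g{\left(D,U \right)} = - \frac{1}{5}$ ($g{\left(D,U \right)} = \left(- \frac{1}{5}\right) 1 = - \frac{1}{5}$)
$J = 2 i \sqrt{71494}$ ($J = \sqrt{-285976} = 2 i \sqrt{71494} \approx 534.77 i$)
$\frac{J}{g{\left(T{\left(-8 \right)},-78 \right)}} = \frac{2 i \sqrt{71494}}{- \frac{1}{5}} = 2 i \sqrt{71494} \left(-5\right) = - 10 i \sqrt{71494}$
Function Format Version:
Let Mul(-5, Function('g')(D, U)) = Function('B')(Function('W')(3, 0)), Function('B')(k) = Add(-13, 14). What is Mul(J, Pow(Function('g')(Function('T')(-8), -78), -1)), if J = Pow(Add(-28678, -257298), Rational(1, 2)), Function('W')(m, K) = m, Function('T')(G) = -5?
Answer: Mul(-10, I, Pow(71494, Rational(1, 2))) ≈ Mul(-2673.8, I)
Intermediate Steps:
Function('B')(k) = 1
Function('g')(D, U) = Rational(-1, 5) (Function('g')(D, U) = Mul(Rational(-1, 5), 1) = Rational(-1, 5))
J = Mul(2, I, Pow(71494, Rational(1, 2))) (J = Pow(-285976, Rational(1, 2)) = Mul(2, I, Pow(71494, Rational(1, 2))) ≈ Mul(534.77, I))
Mul(J, Pow(Function('g')(Function('T')(-8), -78), -1)) = Mul(Mul(2, I, Pow(71494, Rational(1, 2))), Pow(Rational(-1, 5), -1)) = Mul(Mul(2, I, Pow(71494, Rational(1, 2))), -5) = Mul(-10, I, Pow(71494, Rational(1, 2)))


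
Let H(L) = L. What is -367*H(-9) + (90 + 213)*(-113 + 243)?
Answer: 42693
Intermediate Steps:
-367*H(-9) + (90 + 213)*(-113 + 243) = -367*(-9) + (90 + 213)*(-113 + 243) = 3303 + 303*130 = 3303 + 39390 = 42693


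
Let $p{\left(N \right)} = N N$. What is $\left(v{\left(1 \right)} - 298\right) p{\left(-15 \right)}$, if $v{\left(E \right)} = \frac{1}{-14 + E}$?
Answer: $- \frac{871875}{13} \approx -67067.0$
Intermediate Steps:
$p{\left(N \right)} = N^{2}$
$\left(v{\left(1 \right)} - 298\right) p{\left(-15 \right)} = \left(\frac{1}{-14 + 1} - 298\right) \left(-15\right)^{2} = \left(\frac{1}{-13} - 298\right) 225 = \left(- \frac{1}{13} - 298\right) 225 = \left(- \frac{3875}{13}\right) 225 = - \frac{871875}{13}$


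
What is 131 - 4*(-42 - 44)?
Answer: 475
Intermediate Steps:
131 - 4*(-42 - 44) = 131 - 4*(-86) = 131 + 344 = 475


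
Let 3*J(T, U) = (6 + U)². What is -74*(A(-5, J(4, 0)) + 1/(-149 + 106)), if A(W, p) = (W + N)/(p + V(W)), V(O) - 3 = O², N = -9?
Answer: 11877/430 ≈ 27.621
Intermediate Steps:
J(T, U) = (6 + U)²/3
V(O) = 3 + O²
A(W, p) = (-9 + W)/(3 + p + W²) (A(W, p) = (W - 9)/(p + (3 + W²)) = (-9 + W)/(3 + p + W²))
-74*(A(-5, J(4, 0)) + 1/(-149 + 106)) = -74*((-9 - 5)/(3 + (6 + 0)²/3 + (-5)²) + 1/(-149 + 106)) = -74*(-14/(3 + (⅓)*6² + 25) + 1/(-43)) = -74*(-14/(3 + (⅓)*36 + 25) - 1/43) = -74*(-14/(3 + 12 + 25) - 1/43) = -74*(-14/40 - 1/43) = -74*((1/40)*(-14) - 1/43) = -74*(-7/20 - 1/43) = -74*(-321/860) = 11877/430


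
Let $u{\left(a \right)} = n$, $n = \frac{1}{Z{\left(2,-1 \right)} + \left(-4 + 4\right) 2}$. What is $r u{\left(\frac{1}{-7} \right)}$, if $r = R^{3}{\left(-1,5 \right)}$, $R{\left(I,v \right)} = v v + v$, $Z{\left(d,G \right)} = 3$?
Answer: $9000$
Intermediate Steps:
$R{\left(I,v \right)} = v + v^{2}$ ($R{\left(I,v \right)} = v^{2} + v = v + v^{2}$)
$r = 27000$ ($r = \left(5 \left(1 + 5\right)\right)^{3} = \left(5 \cdot 6\right)^{3} = 30^{3} = 27000$)
$n = \frac{1}{3}$ ($n = \frac{1}{3 + \left(-4 + 4\right) 2} = \frac{1}{3 + 0 \cdot 2} = \frac{1}{3 + 0} = \frac{1}{3} \approx 0.33333$)
$u{\left(a \right)} = \frac{1}{3}$
$r u{\left(\frac{1}{-7} \right)} = 27000 \cdot \frac{1}{3} = 9000$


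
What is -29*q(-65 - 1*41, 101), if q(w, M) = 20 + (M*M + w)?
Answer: -293335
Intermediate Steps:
q(w, M) = 20 + w + M**2 (q(w, M) = 20 + (M**2 + w) = 20 + (w + M**2) = 20 + w + M**2)
-29*q(-65 - 1*41, 101) = -29*(20 + (-65 - 1*41) + 101**2) = -29*(20 + (-65 - 41) + 10201) = -29*(20 - 106 + 10201) = -29*10115 = -293335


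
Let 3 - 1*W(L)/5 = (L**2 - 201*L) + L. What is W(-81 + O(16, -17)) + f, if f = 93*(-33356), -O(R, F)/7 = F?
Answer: -3071313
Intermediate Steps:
O(R, F) = -7*F
W(L) = 15 - 5*L**2 + 1000*L (W(L) = 15 - 5*((L**2 - 201*L) + L) = 15 - 5*(L**2 - 200*L) = 15 + (-5*L**2 + 1000*L) = 15 - 5*L**2 + 1000*L)
f = -3102108
W(-81 + O(16, -17)) + f = (15 - 5*(-81 - 7*(-17))**2 + 1000*(-81 - 7*(-17))) - 3102108 = (15 - 5*(-81 + 119)**2 + 1000*(-81 + 119)) - 3102108 = (15 - 5*38**2 + 1000*38) - 3102108 = (15 - 5*1444 + 38000) - 3102108 = (15 - 7220 + 38000) - 3102108 = 30795 - 3102108 = -3071313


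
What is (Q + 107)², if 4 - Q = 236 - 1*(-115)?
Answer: 57600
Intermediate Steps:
Q = -347 (Q = 4 - (236 - 1*(-115)) = 4 - (236 + 115) = 4 - 1*351 = 4 - 351 = -347)
(Q + 107)² = (-347 + 107)² = (-240)² = 57600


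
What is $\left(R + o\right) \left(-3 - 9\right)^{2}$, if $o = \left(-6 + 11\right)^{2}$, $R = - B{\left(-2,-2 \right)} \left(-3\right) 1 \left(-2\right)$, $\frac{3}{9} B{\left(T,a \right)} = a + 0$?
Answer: $8784$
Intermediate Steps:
$B{\left(T,a \right)} = 3 a$ ($B{\left(T,a \right)} = 3 \left(a + 0\right) = 3 a$)
$R = 36$ ($R = - 3 \left(-2\right) \left(-3\right) 1 \left(-2\right) = \left(-1\right) \left(-6\right) \left(\left(-3\right) \left(-2\right)\right) = 6 \cdot 6 = 36$)
$o = 25$ ($o = 5^{2} = 25$)
$\left(R + o\right) \left(-3 - 9\right)^{2} = \left(36 + 25\right) \left(-3 - 9\right)^{2} = 61 \left(-12\right)^{2} = 61 \cdot 144 = 8784$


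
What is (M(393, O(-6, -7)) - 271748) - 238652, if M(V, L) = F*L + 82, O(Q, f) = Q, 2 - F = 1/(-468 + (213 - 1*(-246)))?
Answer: -1530992/3 ≈ -5.1033e+5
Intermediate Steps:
F = 19/9 (F = 2 - 1/(-468 + (213 - 1*(-246))) = 2 - 1/(-468 + (213 + 246)) = 2 - 1/(-468 + 459) = 2 - 1/(-9) = 2 - 1*(-1/9) = 2 + 1/9 = 19/9 ≈ 2.1111)
M(V, L) = 82 + 19*L/9 (M(V, L) = 19*L/9 + 82 = 82 + 19*L/9)
(M(393, O(-6, -7)) - 271748) - 238652 = ((82 + (19/9)*(-6)) - 271748) - 238652 = ((82 - 38/3) - 271748) - 238652 = (208/3 - 271748) - 238652 = -815036/3 - 238652 = -1530992/3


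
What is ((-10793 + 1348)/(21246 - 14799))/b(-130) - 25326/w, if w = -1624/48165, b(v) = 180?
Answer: 2527786038187/3365334 ≈ 7.5113e+5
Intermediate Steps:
w = -1624/48165 (w = -1624*1/48165 = -1624/48165 ≈ -0.033717)
((-10793 + 1348)/(21246 - 14799))/b(-130) - 25326/w = ((-10793 + 1348)/(21246 - 14799))/180 - 25326/(-1624/48165) = -9445/6447*(1/180) - 25326*(-48165/1624) = -9445*1/6447*(1/180) + 87130485/116 = -9445/6447*1/180 + 87130485/116 = -1889/232092 + 87130485/116 = 2527786038187/3365334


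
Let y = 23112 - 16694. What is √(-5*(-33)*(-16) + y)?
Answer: √3778 ≈ 61.465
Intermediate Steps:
y = 6418
√(-5*(-33)*(-16) + y) = √(-5*(-33)*(-16) + 6418) = √(165*(-16) + 6418) = √(-2640 + 6418) = √3778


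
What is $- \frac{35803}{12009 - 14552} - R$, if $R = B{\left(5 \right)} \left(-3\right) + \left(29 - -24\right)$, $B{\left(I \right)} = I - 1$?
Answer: $- \frac{68460}{2543} \approx -26.921$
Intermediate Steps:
$B{\left(I \right)} = -1 + I$
$R = 41$ ($R = \left(-1 + 5\right) \left(-3\right) + \left(29 - -24\right) = 4 \left(-3\right) + \left(29 + 24\right) = -12 + 53 = 41$)
$- \frac{35803}{12009 - 14552} - R = - \frac{35803}{12009 - 14552} - 41 = - \frac{35803}{-2543} - 41 = \left(-35803\right) \left(- \frac{1}{2543}\right) - 41 = \frac{35803}{2543} - 41 = - \frac{68460}{2543}$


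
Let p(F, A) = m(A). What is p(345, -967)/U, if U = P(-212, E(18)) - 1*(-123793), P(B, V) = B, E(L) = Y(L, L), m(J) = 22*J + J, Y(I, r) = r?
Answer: -22241/123581 ≈ -0.17997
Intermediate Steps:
m(J) = 23*J
E(L) = L
p(F, A) = 23*A
U = 123581 (U = -212 - 1*(-123793) = -212 + 123793 = 123581)
p(345, -967)/U = (23*(-967))/123581 = -22241*1/123581 = -22241/123581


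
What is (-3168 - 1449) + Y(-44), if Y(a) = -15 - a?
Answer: -4588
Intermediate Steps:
(-3168 - 1449) + Y(-44) = (-3168 - 1449) + (-15 - 1*(-44)) = -4617 + (-15 + 44) = -4617 + 29 = -4588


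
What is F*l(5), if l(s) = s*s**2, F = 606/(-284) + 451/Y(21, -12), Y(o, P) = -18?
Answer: -2171750/639 ≈ -3398.7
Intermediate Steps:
F = -17374/639 (F = 606/(-284) + 451/(-18) = 606*(-1/284) + 451*(-1/18) = -303/142 - 451/18 = -17374/639 ≈ -27.189)
l(s) = s**3
F*l(5) = -17374/639*5**3 = -17374/639*125 = -2171750/639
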